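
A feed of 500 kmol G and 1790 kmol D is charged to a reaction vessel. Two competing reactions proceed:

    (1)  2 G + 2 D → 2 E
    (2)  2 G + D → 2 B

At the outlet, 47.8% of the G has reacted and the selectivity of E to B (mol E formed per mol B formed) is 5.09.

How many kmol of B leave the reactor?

39.2 kmol

Conversion of G: G consumed = 0.478 × 500 = 239 kmol = 2ξ₁ + 2ξ₂.
Selectivity: 2ξ₁ / (2ξ₂) = 5.09 → ξ₁ = 5.09 ξ₂.
Substitute: (2·5.09 + 2) ξ₂ = 239 → ξ₂ = 19.62 kmol, ξ₁ = 99.88 kmol.
Outlet amounts (n = n₀ + Σ ν·ξ):
  G: 500 − 2(99.88) − 2(19.62) = 261
  D: 1790 − 2(99.88) − 1(19.62) = 1571
  E: 0 + 2(99.88) = 199.8
  B: 0 + 2(19.62) = 39.24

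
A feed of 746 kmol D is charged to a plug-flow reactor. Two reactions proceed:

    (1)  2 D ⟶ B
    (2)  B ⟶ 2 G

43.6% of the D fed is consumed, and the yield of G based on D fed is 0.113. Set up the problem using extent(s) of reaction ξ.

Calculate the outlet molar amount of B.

120 kmol

Conversion of D: D consumed = 2ξ₁ = 0.436 × 746 → ξ₁ = 162.6 kmol.
Yield of G: 2ξ₂ / 746 = 0.113 → ξ₂ = 42.15 kmol.
Outlet amounts (n = n₀ + Σ ν·ξ):
  D: 746 − 2(162.6) = 420.7
  B: 0 + 1(162.6) − 1(42.15) = 120.5
  G: 0 + 2(42.15) = 84.3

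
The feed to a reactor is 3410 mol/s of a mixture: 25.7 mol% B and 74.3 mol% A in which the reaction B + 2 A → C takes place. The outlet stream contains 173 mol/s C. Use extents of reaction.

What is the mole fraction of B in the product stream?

0.23

For C: n = n₀ + 1ξ → 173 = 0 + 1ξ, giving ξ = 173 mol/s.
Outlet amounts (n = n₀ + ν ξ):
  B: 876.4 − 1(173) = 703.4
  A: 2534 − 2(173) = 2188
  C: 0 + 1(173) = 173
Total out = 3064 mol/s; y_B = 703.4 / 3064 = 0.2296.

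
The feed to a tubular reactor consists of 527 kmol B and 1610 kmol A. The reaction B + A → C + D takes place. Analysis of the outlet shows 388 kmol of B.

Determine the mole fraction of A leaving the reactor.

For B: n = n₀ − 1ξ → 388 = 527 − 1ξ, giving ξ = 139 kmol.
Outlet amounts (n = n₀ + ν ξ):
  B: 527 − 1(139) = 388
  A: 1610 − 1(139) = 1471
  C: 0 + 1(139) = 139
  D: 0 + 1(139) = 139
Total out = 2137 kmol; y_A = 1471 / 2137 = 0.6883.

0.688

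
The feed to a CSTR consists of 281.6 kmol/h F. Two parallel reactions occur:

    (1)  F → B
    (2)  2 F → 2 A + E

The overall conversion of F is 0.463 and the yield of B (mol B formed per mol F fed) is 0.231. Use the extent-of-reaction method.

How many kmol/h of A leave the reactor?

65.3 kmol/h

Yield of B: 1ξ₁ / 281.6 = 0.231 → ξ₁ = 65.05 kmol/h.
Conversion of F: 1ξ₁ + 2ξ₂ = 0.463 × 281.6 = 130.4 → ξ₂ = 32.67 kmol/h.
Outlet amounts (n = n₀ + Σ ν·ξ):
  F: 281.6 − 1(65.05) − 2(32.67) = 151.2
  B: 0 + 1(65.05) = 65.05
  A: 0 + 2(32.67) = 65.33
  E: 0 + 1(32.67) = 32.67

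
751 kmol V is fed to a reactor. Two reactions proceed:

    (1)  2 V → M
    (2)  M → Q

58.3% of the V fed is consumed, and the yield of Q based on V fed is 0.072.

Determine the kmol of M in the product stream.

165 kmol

Conversion of V: V consumed = 2ξ₁ = 0.583 × 751 → ξ₁ = 218.9 kmol.
Yield of Q: 1ξ₂ / 751 = 0.072 → ξ₂ = 54.07 kmol.
Outlet amounts (n = n₀ + Σ ν·ξ):
  V: 751 − 2(218.9) = 313.2
  M: 0 + 1(218.9) − 1(54.07) = 164.8
  Q: 0 + 1(54.07) = 54.07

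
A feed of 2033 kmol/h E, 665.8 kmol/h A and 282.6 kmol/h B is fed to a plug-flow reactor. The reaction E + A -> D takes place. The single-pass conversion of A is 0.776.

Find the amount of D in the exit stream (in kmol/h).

A reacted = 0.776 × 665.8 = 516.7 kmol/h; ν_A = −1, so ξ = 516.7/1 = 516.7 kmol/h.
Outlet amounts (n = n₀ + ν ξ):
  E: 2033 − 1(516.7) = 1516
  A: 665.8 − 1(516.7) = 149.1
  D: 0 + 1(516.7) = 516.7
  B: 282.6 (inert)

517 kmol/h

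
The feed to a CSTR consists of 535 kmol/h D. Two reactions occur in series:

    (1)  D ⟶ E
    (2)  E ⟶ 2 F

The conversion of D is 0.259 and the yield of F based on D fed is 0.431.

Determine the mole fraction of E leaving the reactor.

Conversion of D: D consumed = 1ξ₁ = 0.259 × 535 → ξ₁ = 138.6 kmol/h.
Yield of F: 2ξ₂ / 535 = 0.431 → ξ₂ = 115.3 kmol/h.
Outlet amounts (n = n₀ + Σ ν·ξ):
  D: 535 − 1(138.6) = 396.4
  E: 0 + 1(138.6) − 1(115.3) = 23.27
  F: 0 + 2(115.3) = 230.6
Total out = 650.3 kmol/h; y_E = 23.27 / 650.3 = 0.03579.

0.0358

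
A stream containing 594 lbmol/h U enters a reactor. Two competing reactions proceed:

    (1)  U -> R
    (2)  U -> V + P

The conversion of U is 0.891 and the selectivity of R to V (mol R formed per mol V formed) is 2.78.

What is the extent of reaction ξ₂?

ξ₂ = 140 lbmol/h

Conversion of U: U consumed = 0.891 × 594 = 529.3 lbmol/h = 1ξ₁ + 1ξ₂.
Selectivity: 1ξ₁ / (1ξ₂) = 2.78 → ξ₁ = 2.78 ξ₂.
Substitute: (1·2.78 + 1) ξ₂ = 529.3 → ξ₂ = 140 lbmol/h, ξ₁ = 389.2 lbmol/h.
Outlet amounts (n = n₀ + Σ ν·ξ):
  U: 594 − 1(389.2) − 1(140) = 64.75
  R: 0 + 1(389.2) = 389.2
  V: 0 + 1(140) = 140
  P: 0 + 1(140) = 140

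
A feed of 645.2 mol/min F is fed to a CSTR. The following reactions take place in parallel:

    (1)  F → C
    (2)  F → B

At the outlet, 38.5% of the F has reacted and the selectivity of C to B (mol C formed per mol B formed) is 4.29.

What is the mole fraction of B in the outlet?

Conversion of F: F consumed = 0.385 × 645.2 = 248.4 mol/min = 1ξ₁ + 1ξ₂.
Selectivity: 1ξ₁ / (1ξ₂) = 4.29 → ξ₁ = 4.29 ξ₂.
Substitute: (1·4.29 + 1) ξ₂ = 248.4 → ξ₂ = 46.96 mol/min, ξ₁ = 201.4 mol/min.
Outlet amounts (n = n₀ + Σ ν·ξ):
  F: 645.2 − 1(201.4) − 1(46.96) = 396.8
  C: 0 + 1(201.4) = 201.4
  B: 0 + 1(46.96) = 46.96
Total out = 645.2 mol/min; y_B = 46.96 / 645.2 = 0.07278.

0.0728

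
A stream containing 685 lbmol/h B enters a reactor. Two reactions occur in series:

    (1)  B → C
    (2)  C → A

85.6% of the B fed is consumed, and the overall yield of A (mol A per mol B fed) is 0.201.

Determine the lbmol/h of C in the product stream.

Conversion of B: B consumed = 1ξ₁ = 0.856 × 685 → ξ₁ = 586.4 lbmol/h.
Yield of A: 1ξ₂ / 685 = 0.201 → ξ₂ = 137.7 lbmol/h.
Outlet amounts (n = n₀ + Σ ν·ξ):
  B: 685 − 1(586.4) = 98.64
  C: 0 + 1(586.4) − 1(137.7) = 448.7
  A: 0 + 1(137.7) = 137.7

449 lbmol/h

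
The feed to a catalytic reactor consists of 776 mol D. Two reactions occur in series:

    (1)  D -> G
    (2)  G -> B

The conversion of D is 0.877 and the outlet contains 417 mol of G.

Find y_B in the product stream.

0.34

Conversion of D: D consumed = 1ξ₁ = 0.877 × 776 → ξ₁ = 680.6 mol.
G balance: n_G = 0 + 1ξ₁ − 1ξ₂ = 417 → ξ₂ = (1·680.6 − 417)/1 = 263.6 mol.
Outlet amounts (n = n₀ + Σ ν·ξ):
  D: 776 − 1(680.6) = 95.45
  G: 0 + 1(680.6) − 1(263.6) = 417
  B: 0 + 1(263.6) = 263.6
Total out = 776 mol; y_B = 263.6 / 776 = 0.3396.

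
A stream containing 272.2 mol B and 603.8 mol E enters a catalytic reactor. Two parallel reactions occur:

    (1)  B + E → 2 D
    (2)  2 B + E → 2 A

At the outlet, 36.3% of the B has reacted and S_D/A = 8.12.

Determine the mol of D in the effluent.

159 mol

Conversion of B: B consumed = 0.363 × 272.2 = 98.81 mol = 1ξ₁ + 2ξ₂.
Selectivity: 2ξ₁ / (2ξ₂) = 8.12 → ξ₁ = 8.12 ξ₂.
Substitute: (1·8.12 + 2) ξ₂ = 98.81 → ξ₂ = 9.764 mol, ξ₁ = 79.28 mol.
Outlet amounts (n = n₀ + Σ ν·ξ):
  B: 272.2 − 1(79.28) − 2(9.764) = 173.4
  E: 603.8 − 1(79.28) − 1(9.764) = 514.8
  D: 0 + 2(79.28) = 158.6
  A: 0 + 2(9.764) = 19.53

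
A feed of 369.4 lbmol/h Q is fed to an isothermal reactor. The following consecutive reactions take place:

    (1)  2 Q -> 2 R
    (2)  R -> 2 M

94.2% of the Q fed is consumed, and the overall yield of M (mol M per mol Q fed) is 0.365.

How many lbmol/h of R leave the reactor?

Conversion of Q: Q consumed = 2ξ₁ = 0.942 × 369.4 → ξ₁ = 174 lbmol/h.
Yield of M: 2ξ₂ / 369.4 = 0.365 → ξ₂ = 67.42 lbmol/h.
Outlet amounts (n = n₀ + Σ ν·ξ):
  Q: 369.4 − 2(174) = 21.43
  R: 0 + 2(174) − 1(67.42) = 280.6
  M: 0 + 2(67.42) = 134.8

281 lbmol/h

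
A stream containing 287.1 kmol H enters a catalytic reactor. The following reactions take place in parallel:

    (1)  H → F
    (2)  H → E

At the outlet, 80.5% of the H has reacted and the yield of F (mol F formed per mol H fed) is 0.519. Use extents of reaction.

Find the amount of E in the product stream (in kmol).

Yield of F: 1ξ₁ / 287.1 = 0.519 → ξ₁ = 149 kmol.
Conversion of H: 1ξ₁ + 1ξ₂ = 0.805 × 287.1 = 231.1 → ξ₂ = 82.11 kmol.
Outlet amounts (n = n₀ + Σ ν·ξ):
  H: 287.1 − 1(149) − 1(82.11) = 55.98
  F: 0 + 1(149) = 149
  E: 0 + 1(82.11) = 82.11

82.1 kmol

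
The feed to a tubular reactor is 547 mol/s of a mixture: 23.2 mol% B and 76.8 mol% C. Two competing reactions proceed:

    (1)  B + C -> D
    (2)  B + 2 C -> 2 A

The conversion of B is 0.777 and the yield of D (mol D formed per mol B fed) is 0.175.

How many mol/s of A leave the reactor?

153 mol/s

Yield of D: 1ξ₁ / 126.9 = 0.175 → ξ₁ = 22.21 mol/s.
Conversion of B: 1ξ₁ + 1ξ₂ = 0.777 × 126.9 = 98.6 → ξ₂ = 76.4 mol/s.
Outlet amounts (n = n₀ + Σ ν·ξ):
  B: 126.9 − 1(22.21) − 1(76.4) = 28.3
  C: 420.1 − 1(22.21) − 2(76.4) = 245.1
  D: 0 + 1(22.21) = 22.21
  A: 0 + 2(76.4) = 152.8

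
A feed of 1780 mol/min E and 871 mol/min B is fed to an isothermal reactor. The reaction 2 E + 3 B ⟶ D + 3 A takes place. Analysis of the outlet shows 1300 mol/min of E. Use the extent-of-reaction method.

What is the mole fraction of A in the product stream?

0.299

For E: n = n₀ − 2ξ → 1300 = 1780 − 2ξ, giving ξ = 240 mol/min.
Outlet amounts (n = n₀ + ν ξ):
  E: 1780 − 2(240) = 1300
  B: 871 − 3(240) = 151
  D: 0 + 1(240) = 240
  A: 0 + 3(240) = 720
Total out = 2411 mol/min; y_A = 720 / 2411 = 0.2986.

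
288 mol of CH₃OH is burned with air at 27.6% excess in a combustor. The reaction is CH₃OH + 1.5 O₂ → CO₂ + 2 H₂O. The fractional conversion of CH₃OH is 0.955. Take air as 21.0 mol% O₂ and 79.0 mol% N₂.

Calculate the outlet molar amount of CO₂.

Stoichiometric O₂ = 1.5 × 288 = 432 mol; O₂ fed = 432 × 1.276 = 551.2 mol.
N₂ fed = 551.2 × 79/21 = 2074 mol.
Fuel reacted = 0.955 × 288 → ξ = 275 mol.
Outlet (n = n₀ + ν ξ):
  CH₃OH: 288 − 1(275) = 12.96
  O₂: 551.2 − 1.5(275) = 138.7
  N₂: 2074 (inert)
  CO₂: 0 + 1(275) = 275
  H₂O: 0 + 2(275) = 550.1

275 mol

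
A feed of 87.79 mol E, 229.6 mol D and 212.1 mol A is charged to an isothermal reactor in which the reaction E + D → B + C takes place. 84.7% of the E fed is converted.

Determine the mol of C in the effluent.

74.4 mol

E reacted = 0.847 × 87.79 = 74.36 mol; ν_E = −1, so ξ = 74.36/1 = 74.36 mol.
Outlet amounts (n = n₀ + ν ξ):
  E: 87.79 − 1(74.36) = 13.43
  D: 229.6 − 1(74.36) = 155.2
  B: 0 + 1(74.36) = 74.36
  C: 0 + 1(74.36) = 74.36
  A: 212.1 (inert)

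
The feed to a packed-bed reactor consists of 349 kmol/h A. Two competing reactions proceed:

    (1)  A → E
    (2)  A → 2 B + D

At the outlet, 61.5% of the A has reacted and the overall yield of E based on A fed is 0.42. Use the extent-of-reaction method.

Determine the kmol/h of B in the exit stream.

Yield of E: 1ξ₁ / 349 = 0.42 → ξ₁ = 146.6 kmol/h.
Conversion of A: 1ξ₁ + 1ξ₂ = 0.615 × 349 = 214.6 → ξ₂ = 68.06 kmol/h.
Outlet amounts (n = n₀ + Σ ν·ξ):
  A: 349 − 1(146.6) − 1(68.06) = 134.4
  E: 0 + 1(146.6) = 146.6
  B: 0 + 2(68.06) = 136.1
  D: 0 + 1(68.06) = 68.06

136 kmol/h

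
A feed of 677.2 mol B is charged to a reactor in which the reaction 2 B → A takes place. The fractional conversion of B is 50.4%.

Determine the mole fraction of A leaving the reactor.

B reacted = 0.504 × 677.2 = 341.3 mol; ν_B = −2, so ξ = 341.3/2 = 170.7 mol.
Outlet amounts (n = n₀ + ν ξ):
  B: 677.2 − 2(170.7) = 335.9
  A: 0 + 1(170.7) = 170.7
Total out = 506.5 mol; y_A = 170.7 / 506.5 = 0.3369.

0.337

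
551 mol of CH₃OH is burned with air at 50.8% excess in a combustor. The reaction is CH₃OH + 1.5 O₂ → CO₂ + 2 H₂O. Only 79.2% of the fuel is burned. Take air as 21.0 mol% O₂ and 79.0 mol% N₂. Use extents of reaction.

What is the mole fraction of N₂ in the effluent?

Stoichiometric O₂ = 1.5 × 551 = 826.5 mol; O₂ fed = 826.5 × 1.508 = 1246 mol.
N₂ fed = 1246 × 79/21 = 4689 mol.
Fuel reacted = 0.792 × 551 → ξ = 436.4 mol.
Outlet (n = n₀ + ν ξ):
  CH₃OH: 551 − 1(436.4) = 114.6
  O₂: 1246 − 1.5(436.4) = 591.8
  N₂: 4689 (inert)
  CO₂: 0 + 1(436.4) = 436.4
  H₂O: 0 + 2(436.4) = 872.8
Total out = 6704 mol; y_N₂ = 4689 / 6704 = 0.6994.

0.699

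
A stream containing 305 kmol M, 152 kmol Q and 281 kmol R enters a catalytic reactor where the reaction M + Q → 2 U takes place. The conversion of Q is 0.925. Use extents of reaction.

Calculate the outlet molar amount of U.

281 kmol

Q reacted = 0.925 × 152 = 140.6 kmol; ν_Q = −1, so ξ = 140.6/1 = 140.6 kmol.
Outlet amounts (n = n₀ + ν ξ):
  M: 305 − 1(140.6) = 164.4
  Q: 152 − 1(140.6) = 11.4
  U: 0 + 2(140.6) = 281.2
  R: 281 (inert)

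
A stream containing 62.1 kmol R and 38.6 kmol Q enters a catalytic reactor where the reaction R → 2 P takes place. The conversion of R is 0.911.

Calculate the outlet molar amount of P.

113 kmol

R reacted = 0.911 × 62.1 = 56.57 kmol; ν_R = −1, so ξ = 56.57/1 = 56.57 kmol.
Outlet amounts (n = n₀ + ν ξ):
  R: 62.1 − 1(56.57) = 5.527
  P: 0 + 2(56.57) = 113.1
  Q: 38.6 (inert)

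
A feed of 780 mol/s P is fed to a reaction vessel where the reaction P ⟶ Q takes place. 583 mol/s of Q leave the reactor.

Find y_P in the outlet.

For Q: n = n₀ + 1ξ → 583 = 0 + 1ξ, giving ξ = 583 mol/s.
Outlet amounts (n = n₀ + ν ξ):
  P: 780 − 1(583) = 197
  Q: 0 + 1(583) = 583
Total out = 780 mol/s; y_P = 197 / 780 = 0.2526.

0.253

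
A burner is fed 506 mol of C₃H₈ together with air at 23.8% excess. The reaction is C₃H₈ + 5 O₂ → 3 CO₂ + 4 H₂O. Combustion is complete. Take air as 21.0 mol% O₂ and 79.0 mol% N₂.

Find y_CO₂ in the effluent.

Stoichiometric O₂ = 5 × 506 = 2530 mol; O₂ fed = 2530 × 1.238 = 3132 mol.
N₂ fed = 3132 × 79/21 = 11780 mol.
Fuel reacted = 1 × 506 → ξ = 506 mol.
Outlet (n = n₀ + ν ξ):
  C₃H₈: 506 − 1(506) = 0
  O₂: 3132 − 5(506) = 602.1
  N₂: 11780 (inert)
  CO₂: 0 + 3(506) = 1518
  H₂O: 0 + 4(506) = 2024
Total out = 15930 mol; y_CO₂ = 1518 / 15930 = 0.09531.

0.0953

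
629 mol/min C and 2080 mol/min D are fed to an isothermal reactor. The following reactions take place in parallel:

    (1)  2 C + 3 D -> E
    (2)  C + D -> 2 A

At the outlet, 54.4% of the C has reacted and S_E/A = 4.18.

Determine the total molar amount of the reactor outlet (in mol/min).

Conversion of C: C consumed = 0.544 × 629 = 342.2 mol/min = 2ξ₁ + 1ξ₂.
Selectivity: 1ξ₁ / (2ξ₂) = 4.18 → ξ₁ = 8.36 ξ₂.
Substitute: (2·8.36 + 1) ξ₂ = 342.2 → ξ₂ = 19.31 mol/min, ξ₁ = 161.4 mol/min.
Outlet amounts (n = n₀ + Σ ν·ξ):
  C: 629 − 2(161.4) − 1(19.31) = 286.8
  D: 2080 − 3(161.4) − 1(19.31) = 1576
  E: 0 + 1(161.4) = 161.4
  A: 0 + 2(19.31) = 38.62
Total out = 286.8 + 1576 + 161.4 + 38.62 = 2063 mol/min.

2060 mol/min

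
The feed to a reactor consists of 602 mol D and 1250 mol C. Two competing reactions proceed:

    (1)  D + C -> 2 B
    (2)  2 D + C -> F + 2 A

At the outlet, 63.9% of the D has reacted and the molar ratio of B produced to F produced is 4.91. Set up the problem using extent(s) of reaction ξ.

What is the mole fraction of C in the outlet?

Conversion of D: D consumed = 0.639 × 602 = 384.7 mol = 1ξ₁ + 2ξ₂.
Selectivity: 2ξ₁ / (1ξ₂) = 4.91 → ξ₁ = 2.455 ξ₂.
Substitute: (1·2.455 + 2) ξ₂ = 384.7 → ξ₂ = 86.35 mol, ξ₁ = 212 mol.
Outlet amounts (n = n₀ + Σ ν·ξ):
  D: 602 − 1(212) − 2(86.35) = 217.3
  C: 1250 − 1(212) − 1(86.35) = 951.7
  B: 0 + 2(212) = 424
  F: 0 + 1(86.35) = 86.35
  A: 0 + 2(86.35) = 172.7
Total out = 1852 mol; y_C = 951.7 / 1852 = 0.5139.

0.514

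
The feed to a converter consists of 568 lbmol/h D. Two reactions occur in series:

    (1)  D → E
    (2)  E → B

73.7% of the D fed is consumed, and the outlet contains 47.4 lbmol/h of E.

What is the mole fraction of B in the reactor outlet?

Conversion of D: D consumed = 1ξ₁ = 0.737 × 568 → ξ₁ = 418.6 lbmol/h.
E balance: n_E = 0 + 1ξ₁ − 1ξ₂ = 47.4 → ξ₂ = (1·418.6 − 47.4)/1 = 371.2 lbmol/h.
Outlet amounts (n = n₀ + Σ ν·ξ):
  D: 568 − 1(418.6) = 149.4
  E: 0 + 1(418.6) − 1(371.2) = 47.4
  B: 0 + 1(371.2) = 371.2
Total out = 568 lbmol/h; y_B = 371.2 / 568 = 0.6535.

0.654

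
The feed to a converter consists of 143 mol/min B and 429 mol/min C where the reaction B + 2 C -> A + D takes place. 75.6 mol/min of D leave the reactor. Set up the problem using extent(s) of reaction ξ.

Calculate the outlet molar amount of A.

For D: n = n₀ + 1ξ → 75.6 = 0 + 1ξ, giving ξ = 75.6 mol/min.
Outlet amounts (n = n₀ + ν ξ):
  B: 143 − 1(75.6) = 67.4
  C: 429 − 2(75.6) = 277.8
  A: 0 + 1(75.6) = 75.6
  D: 0 + 1(75.6) = 75.6

75.6 mol/min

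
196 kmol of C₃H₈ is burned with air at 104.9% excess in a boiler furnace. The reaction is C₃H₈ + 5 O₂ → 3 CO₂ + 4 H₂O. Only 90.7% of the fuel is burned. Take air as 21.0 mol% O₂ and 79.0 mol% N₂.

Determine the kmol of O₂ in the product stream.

1120 kmol

Stoichiometric O₂ = 5 × 196 = 980 kmol; O₂ fed = 980 × 2.049 = 2008 kmol.
N₂ fed = 2008 × 79/21 = 7554 kmol.
Fuel reacted = 0.907 × 196 → ξ = 177.8 kmol.
Outlet (n = n₀ + ν ξ):
  C₃H₈: 196 − 1(177.8) = 18.23
  O₂: 2008 − 5(177.8) = 1119
  N₂: 7554 (inert)
  CO₂: 0 + 3(177.8) = 533.3
  H₂O: 0 + 4(177.8) = 711.1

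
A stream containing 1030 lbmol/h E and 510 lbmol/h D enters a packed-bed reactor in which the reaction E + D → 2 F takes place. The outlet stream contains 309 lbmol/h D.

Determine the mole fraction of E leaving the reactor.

0.538

For D: n = n₀ − 1ξ → 309 = 510 − 1ξ, giving ξ = 201 lbmol/h.
Outlet amounts (n = n₀ + ν ξ):
  E: 1030 − 1(201) = 829
  D: 510 − 1(201) = 309
  F: 0 + 2(201) = 402
Total out = 1540 lbmol/h; y_E = 829 / 1540 = 0.5383.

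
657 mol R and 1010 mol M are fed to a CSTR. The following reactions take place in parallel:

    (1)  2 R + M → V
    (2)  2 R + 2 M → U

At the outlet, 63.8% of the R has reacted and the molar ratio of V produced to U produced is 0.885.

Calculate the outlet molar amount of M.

689 mol

Conversion of R: R consumed = 0.638 × 657 = 419.2 mol = 2ξ₁ + 2ξ₂.
Selectivity: 1ξ₁ / (1ξ₂) = 0.885 → ξ₁ = 0.885 ξ₂.
Substitute: (2·0.885 + 2) ξ₂ = 419.2 → ξ₂ = 111.2 mol, ξ₁ = 98.4 mol.
Outlet amounts (n = n₀ + Σ ν·ξ):
  R: 657 − 2(98.4) − 2(111.2) = 237.8
  M: 1010 − 1(98.4) − 2(111.2) = 689.2
  V: 0 + 1(98.4) = 98.4
  U: 0 + 1(111.2) = 111.2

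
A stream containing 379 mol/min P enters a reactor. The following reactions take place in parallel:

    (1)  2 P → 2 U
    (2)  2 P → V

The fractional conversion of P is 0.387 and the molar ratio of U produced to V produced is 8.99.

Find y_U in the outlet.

0.328

Conversion of P: P consumed = 0.387 × 379 = 146.7 mol/min = 2ξ₁ + 2ξ₂.
Selectivity: 2ξ₁ / (1ξ₂) = 8.99 → ξ₁ = 4.495 ξ₂.
Substitute: (2·4.495 + 2) ξ₂ = 146.7 → ξ₂ = 13.35 mol/min, ξ₁ = 59.99 mol/min.
Outlet amounts (n = n₀ + Σ ν·ξ):
  P: 379 − 2(59.99) − 2(13.35) = 232.3
  U: 0 + 2(59.99) = 120
  V: 0 + 1(13.35) = 13.35
Total out = 365.7 mol/min; y_U = 120 / 365.7 = 0.3281.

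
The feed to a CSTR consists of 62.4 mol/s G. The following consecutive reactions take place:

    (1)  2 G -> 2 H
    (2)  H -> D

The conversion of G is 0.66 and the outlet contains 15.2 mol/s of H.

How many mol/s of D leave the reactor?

Conversion of G: G consumed = 2ξ₁ = 0.66 × 62.4 → ξ₁ = 20.59 mol/s.
H balance: n_H = 0 + 2ξ₁ − 1ξ₂ = 15.2 → ξ₂ = (2·20.59 − 15.2)/1 = 25.98 mol/s.
Outlet amounts (n = n₀ + Σ ν·ξ):
  G: 62.4 − 2(20.59) = 21.22
  H: 0 + 2(20.59) − 1(25.98) = 15.2
  D: 0 + 1(25.98) = 25.98

26 mol/s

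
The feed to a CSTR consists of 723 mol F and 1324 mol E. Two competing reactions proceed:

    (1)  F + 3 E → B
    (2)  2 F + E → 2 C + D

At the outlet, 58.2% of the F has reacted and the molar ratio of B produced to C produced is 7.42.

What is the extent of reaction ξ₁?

ξ₁ = 371 mol

Conversion of F: F consumed = 0.582 × 723 = 420.8 mol = 1ξ₁ + 2ξ₂.
Selectivity: 1ξ₁ / (2ξ₂) = 7.42 → ξ₁ = 14.84 ξ₂.
Substitute: (1·14.84 + 2) ξ₂ = 420.8 → ξ₂ = 24.99 mol, ξ₁ = 370.8 mol.
Outlet amounts (n = n₀ + Σ ν·ξ):
  F: 723 − 1(370.8) − 2(24.99) = 302.2
  E: 1324 − 3(370.8) − 1(24.99) = 186.6
  B: 0 + 1(370.8) = 370.8
  C: 0 + 2(24.99) = 49.97
  D: 0 + 1(24.99) = 24.99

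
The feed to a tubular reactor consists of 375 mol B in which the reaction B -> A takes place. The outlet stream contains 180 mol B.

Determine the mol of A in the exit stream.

195 mol

For B: n = n₀ − 1ξ → 180 = 375 − 1ξ, giving ξ = 195 mol.
Outlet amounts (n = n₀ + ν ξ):
  B: 375 − 1(195) = 180
  A: 0 + 1(195) = 195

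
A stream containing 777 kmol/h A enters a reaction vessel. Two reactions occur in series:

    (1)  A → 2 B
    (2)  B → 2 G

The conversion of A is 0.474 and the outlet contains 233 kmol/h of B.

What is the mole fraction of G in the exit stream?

0.611

Conversion of A: A consumed = 1ξ₁ = 0.474 × 777 → ξ₁ = 368.3 kmol/h.
B balance: n_B = 0 + 2ξ₁ − 1ξ₂ = 233 → ξ₂ = (2·368.3 − 233)/1 = 503.6 kmol/h.
Outlet amounts (n = n₀ + Σ ν·ξ):
  A: 777 − 1(368.3) = 408.7
  B: 0 + 2(368.3) − 1(503.6) = 233
  G: 0 + 2(503.6) = 1007
Total out = 1649 kmol/h; y_G = 1007 / 1649 = 0.6108.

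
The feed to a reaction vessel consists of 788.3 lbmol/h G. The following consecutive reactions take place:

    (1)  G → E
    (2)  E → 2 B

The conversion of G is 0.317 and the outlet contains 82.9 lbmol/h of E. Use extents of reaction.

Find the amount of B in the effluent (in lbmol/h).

Conversion of G: G consumed = 1ξ₁ = 0.317 × 788.3 → ξ₁ = 249.9 lbmol/h.
E balance: n_E = 0 + 1ξ₁ − 1ξ₂ = 82.9 → ξ₂ = (1·249.9 − 82.9)/1 = 167 lbmol/h.
Outlet amounts (n = n₀ + Σ ν·ξ):
  G: 788.3 − 1(249.9) = 538.4
  E: 0 + 1(249.9) − 1(167) = 82.9
  B: 0 + 2(167) = 334

334 lbmol/h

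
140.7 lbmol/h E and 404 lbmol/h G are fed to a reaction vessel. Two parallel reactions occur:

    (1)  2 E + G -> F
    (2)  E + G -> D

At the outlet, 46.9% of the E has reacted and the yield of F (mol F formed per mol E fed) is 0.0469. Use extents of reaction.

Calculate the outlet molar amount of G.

345 lbmol/h

Yield of F: 1ξ₁ / 140.7 = 0.0469 → ξ₁ = 6.599 lbmol/h.
Conversion of E: 2ξ₁ + 1ξ₂ = 0.469 × 140.7 = 65.99 → ξ₂ = 52.79 lbmol/h.
Outlet amounts (n = n₀ + Σ ν·ξ):
  E: 140.7 − 2(6.599) − 1(52.79) = 74.71
  G: 404 − 1(6.599) − 1(52.79) = 344.6
  F: 0 + 1(6.599) = 6.599
  D: 0 + 1(52.79) = 52.79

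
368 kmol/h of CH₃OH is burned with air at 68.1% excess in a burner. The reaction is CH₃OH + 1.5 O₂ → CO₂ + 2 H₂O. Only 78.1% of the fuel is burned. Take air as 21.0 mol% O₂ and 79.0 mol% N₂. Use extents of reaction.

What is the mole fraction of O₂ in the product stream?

Stoichiometric O₂ = 1.5 × 368 = 552 kmol/h; O₂ fed = 552 × 1.681 = 927.9 kmol/h.
N₂ fed = 927.9 × 79/21 = 3491 kmol/h.
Fuel reacted = 0.781 × 368 → ξ = 287.4 kmol/h.
Outlet (n = n₀ + ν ξ):
  CH₃OH: 368 − 1(287.4) = 80.59
  O₂: 927.9 − 1.5(287.4) = 496.8
  N₂: 3491 (inert)
  CO₂: 0 + 1(287.4) = 287.4
  H₂O: 0 + 2(287.4) = 574.8
Total out = 4930 kmol/h; y_O₂ = 496.8 / 4930 = 0.1008.

0.101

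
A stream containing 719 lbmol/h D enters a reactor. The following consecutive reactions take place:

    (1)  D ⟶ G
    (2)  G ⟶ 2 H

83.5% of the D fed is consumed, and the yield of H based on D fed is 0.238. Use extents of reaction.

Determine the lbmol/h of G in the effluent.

Conversion of D: D consumed = 1ξ₁ = 0.835 × 719 → ξ₁ = 600.4 lbmol/h.
Yield of H: 2ξ₂ / 719 = 0.238 → ξ₂ = 85.56 lbmol/h.
Outlet amounts (n = n₀ + Σ ν·ξ):
  D: 719 − 1(600.4) = 118.6
  G: 0 + 1(600.4) − 1(85.56) = 514.8
  H: 0 + 2(85.56) = 171.1

515 lbmol/h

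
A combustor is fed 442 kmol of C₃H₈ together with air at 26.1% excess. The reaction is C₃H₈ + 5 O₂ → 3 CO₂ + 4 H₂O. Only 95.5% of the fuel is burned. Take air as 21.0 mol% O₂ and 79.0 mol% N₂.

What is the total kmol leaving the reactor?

Stoichiometric O₂ = 5 × 442 = 2210 kmol; O₂ fed = 2210 × 1.261 = 2787 kmol.
N₂ fed = 2787 × 79/21 = 10480 kmol.
Fuel reacted = 0.955 × 442 → ξ = 422.1 kmol.
Outlet (n = n₀ + ν ξ):
  C₃H₈: 442 − 1(422.1) = 19.89
  O₂: 2787 − 5(422.1) = 676.3
  N₂: 10480 (inert)
  CO₂: 0 + 3(422.1) = 1266
  H₂O: 0 + 4(422.1) = 1688
Total out = 19.89 + 676.3 + 10480 + 1266 + 1688 = 14130 kmol.

14100 kmol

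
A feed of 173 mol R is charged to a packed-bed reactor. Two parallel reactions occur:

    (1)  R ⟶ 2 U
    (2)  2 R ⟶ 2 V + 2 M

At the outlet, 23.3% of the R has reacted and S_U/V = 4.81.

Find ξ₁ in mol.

Conversion of R: R consumed = 0.233 × 173 = 40.31 mol = 1ξ₁ + 2ξ₂.
Selectivity: 2ξ₁ / (2ξ₂) = 4.81 → ξ₁ = 4.81 ξ₂.
Substitute: (1·4.81 + 2) ξ₂ = 40.31 → ξ₂ = 5.919 mol, ξ₁ = 28.47 mol.
Outlet amounts (n = n₀ + Σ ν·ξ):
  R: 173 − 1(28.47) − 2(5.919) = 132.7
  U: 0 + 2(28.47) = 56.94
  V: 0 + 2(5.919) = 11.84
  M: 0 + 2(5.919) = 11.84

ξ₁ = 28.5 mol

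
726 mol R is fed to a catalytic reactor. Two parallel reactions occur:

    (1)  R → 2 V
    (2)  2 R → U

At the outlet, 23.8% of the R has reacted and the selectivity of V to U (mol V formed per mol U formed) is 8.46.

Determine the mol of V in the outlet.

235 mol

Conversion of R: R consumed = 0.238 × 726 = 172.8 mol = 1ξ₁ + 2ξ₂.
Selectivity: 2ξ₁ / (1ξ₂) = 8.46 → ξ₁ = 4.23 ξ₂.
Substitute: (1·4.23 + 2) ξ₂ = 172.8 → ξ₂ = 27.73 mol, ξ₁ = 117.3 mol.
Outlet amounts (n = n₀ + Σ ν·ξ):
  R: 726 − 1(117.3) − 2(27.73) = 553.2
  V: 0 + 2(117.3) = 234.6
  U: 0 + 1(27.73) = 27.73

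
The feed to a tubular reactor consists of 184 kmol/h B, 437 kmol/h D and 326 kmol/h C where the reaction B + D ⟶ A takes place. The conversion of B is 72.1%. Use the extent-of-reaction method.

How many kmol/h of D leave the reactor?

B reacted = 0.721 × 184 = 132.7 kmol/h; ν_B = −1, so ξ = 132.7/1 = 132.7 kmol/h.
Outlet amounts (n = n₀ + ν ξ):
  B: 184 − 1(132.7) = 51.34
  D: 437 − 1(132.7) = 304.3
  A: 0 + 1(132.7) = 132.7
  C: 326 (inert)

304 kmol/h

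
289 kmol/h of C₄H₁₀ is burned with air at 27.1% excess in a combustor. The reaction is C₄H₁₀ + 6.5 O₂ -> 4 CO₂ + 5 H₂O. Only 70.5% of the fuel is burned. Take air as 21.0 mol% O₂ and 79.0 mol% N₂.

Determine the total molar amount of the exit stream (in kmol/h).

Stoichiometric O₂ = 6.5 × 289 = 1878 kmol/h; O₂ fed = 1878 × 1.271 = 2388 kmol/h.
N₂ fed = 2388 × 79/21 = 8982 kmol/h.
Fuel reacted = 0.705 × 289 → ξ = 203.7 kmol/h.
Outlet (n = n₀ + ν ξ):
  C₄H₁₀: 289 − 1(203.7) = 85.26
  O₂: 2388 − 6.5(203.7) = 1063
  N₂: 8982 (inert)
  CO₂: 0 + 4(203.7) = 815
  H₂O: 0 + 5(203.7) = 1019
Total out = 85.26 + 1063 + 8982 + 815 + 1019 = 11960 kmol/h.

12000 kmol/h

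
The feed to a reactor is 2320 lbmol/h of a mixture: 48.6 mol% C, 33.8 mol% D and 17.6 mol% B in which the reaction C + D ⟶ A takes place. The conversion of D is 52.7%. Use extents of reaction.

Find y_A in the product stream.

0.217

D reacted = 0.527 × 784.2 = 413.3 lbmol/h; ν_D = −1, so ξ = 413.3/1 = 413.3 lbmol/h.
Outlet amounts (n = n₀ + ν ξ):
  C: 1128 − 1(413.3) = 714.3
  D: 784.2 − 1(413.3) = 370.9
  A: 0 + 1(413.3) = 413.3
  B: 408.3 (inert)
Total out = 1907 lbmol/h; y_A = 413.3 / 1907 = 0.2167.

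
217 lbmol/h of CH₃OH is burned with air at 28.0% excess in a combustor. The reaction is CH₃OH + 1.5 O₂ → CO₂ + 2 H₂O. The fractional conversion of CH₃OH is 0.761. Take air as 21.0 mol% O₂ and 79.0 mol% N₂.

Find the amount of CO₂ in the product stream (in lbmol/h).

Stoichiometric O₂ = 1.5 × 217 = 325.5 lbmol/h; O₂ fed = 325.5 × 1.280 = 416.6 lbmol/h.
N₂ fed = 416.6 × 79/21 = 1567 lbmol/h.
Fuel reacted = 0.761 × 217 → ξ = 165.1 lbmol/h.
Outlet (n = n₀ + ν ξ):
  CH₃OH: 217 − 1(165.1) = 51.86
  O₂: 416.6 − 1.5(165.1) = 168.9
  N₂: 1567 (inert)
  CO₂: 0 + 1(165.1) = 165.1
  H₂O: 0 + 2(165.1) = 330.3

165 lbmol/h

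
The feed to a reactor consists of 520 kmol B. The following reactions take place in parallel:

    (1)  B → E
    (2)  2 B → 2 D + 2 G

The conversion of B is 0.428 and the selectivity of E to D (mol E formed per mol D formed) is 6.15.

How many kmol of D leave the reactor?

31.1 kmol

Conversion of B: B consumed = 0.428 × 520 = 222.6 kmol = 1ξ₁ + 2ξ₂.
Selectivity: 1ξ₁ / (2ξ₂) = 6.15 → ξ₁ = 12.3 ξ₂.
Substitute: (1·12.3 + 2) ξ₂ = 222.6 → ξ₂ = 15.56 kmol, ξ₁ = 191.4 kmol.
Outlet amounts (n = n₀ + Σ ν·ξ):
  B: 520 − 1(191.4) − 2(15.56) = 297.4
  E: 0 + 1(191.4) = 191.4
  D: 0 + 2(15.56) = 31.13
  G: 0 + 2(15.56) = 31.13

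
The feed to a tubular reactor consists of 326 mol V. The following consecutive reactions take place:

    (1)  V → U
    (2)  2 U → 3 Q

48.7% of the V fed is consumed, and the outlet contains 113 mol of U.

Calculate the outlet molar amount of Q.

68.6 mol

Conversion of V: V consumed = 1ξ₁ = 0.487 × 326 → ξ₁ = 158.8 mol.
U balance: n_U = 0 + 1ξ₁ − 2ξ₂ = 113 → ξ₂ = (1·158.8 − 113)/2 = 22.88 mol.
Outlet amounts (n = n₀ + Σ ν·ξ):
  V: 326 − 1(158.8) = 167.2
  U: 0 + 1(158.8) − 2(22.88) = 113
  Q: 0 + 3(22.88) = 68.64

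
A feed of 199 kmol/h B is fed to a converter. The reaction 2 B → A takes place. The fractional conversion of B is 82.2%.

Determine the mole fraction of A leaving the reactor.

B reacted = 0.822 × 199 = 163.6 kmol/h; ν_B = −2, so ξ = 163.6/2 = 81.79 kmol/h.
Outlet amounts (n = n₀ + ν ξ):
  B: 199 − 2(81.79) = 35.42
  A: 0 + 1(81.79) = 81.79
Total out = 117.2 kmol/h; y_A = 81.79 / 117.2 = 0.6978.

0.698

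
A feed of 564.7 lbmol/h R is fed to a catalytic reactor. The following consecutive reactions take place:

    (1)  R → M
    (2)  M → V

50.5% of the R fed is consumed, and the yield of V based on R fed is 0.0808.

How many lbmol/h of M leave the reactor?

240 lbmol/h

Conversion of R: R consumed = 1ξ₁ = 0.505 × 564.7 → ξ₁ = 285.2 lbmol/h.
Yield of V: 1ξ₂ / 564.7 = 0.0808 → ξ₂ = 45.63 lbmol/h.
Outlet amounts (n = n₀ + Σ ν·ξ):
  R: 564.7 − 1(285.2) = 279.5
  M: 0 + 1(285.2) − 1(45.63) = 239.5
  V: 0 + 1(45.63) = 45.63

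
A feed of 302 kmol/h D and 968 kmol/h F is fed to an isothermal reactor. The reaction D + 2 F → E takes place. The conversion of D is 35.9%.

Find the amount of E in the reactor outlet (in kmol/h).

D reacted = 0.359 × 302 = 108.4 kmol/h; ν_D = −1, so ξ = 108.4/1 = 108.4 kmol/h.
Outlet amounts (n = n₀ + ν ξ):
  D: 302 − 1(108.4) = 193.6
  F: 968 − 2(108.4) = 751.2
  E: 0 + 1(108.4) = 108.4

108 kmol/h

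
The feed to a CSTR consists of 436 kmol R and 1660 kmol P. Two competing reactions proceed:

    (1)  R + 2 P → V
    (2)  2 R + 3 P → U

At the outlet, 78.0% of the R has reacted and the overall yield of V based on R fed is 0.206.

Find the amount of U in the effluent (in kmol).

Yield of V: 1ξ₁ / 436 = 0.206 → ξ₁ = 89.82 kmol.
Conversion of R: 1ξ₁ + 2ξ₂ = 0.78 × 436 = 340.1 → ξ₂ = 125.1 kmol.
Outlet amounts (n = n₀ + Σ ν·ξ):
  R: 436 − 1(89.82) − 2(125.1) = 95.92
  P: 1660 − 2(89.82) − 3(125.1) = 1105
  V: 0 + 1(89.82) = 89.82
  U: 0 + 1(125.1) = 125.1

125 kmol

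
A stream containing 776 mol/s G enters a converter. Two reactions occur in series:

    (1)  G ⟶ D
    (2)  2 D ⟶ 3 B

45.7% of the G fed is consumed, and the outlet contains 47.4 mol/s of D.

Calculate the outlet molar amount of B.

Conversion of G: G consumed = 1ξ₁ = 0.457 × 776 → ξ₁ = 354.6 mol/s.
D balance: n_D = 0 + 1ξ₁ − 2ξ₂ = 47.4 → ξ₂ = (1·354.6 − 47.4)/2 = 153.6 mol/s.
Outlet amounts (n = n₀ + Σ ν·ξ):
  G: 776 − 1(354.6) = 421.4
  D: 0 + 1(354.6) − 2(153.6) = 47.4
  B: 0 + 3(153.6) = 460.8

461 mol/s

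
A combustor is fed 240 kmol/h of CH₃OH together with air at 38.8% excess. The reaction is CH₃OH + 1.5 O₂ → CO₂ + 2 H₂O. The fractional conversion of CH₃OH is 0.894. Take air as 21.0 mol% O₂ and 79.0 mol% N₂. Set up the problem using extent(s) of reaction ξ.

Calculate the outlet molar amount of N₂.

1880 kmol/h

Stoichiometric O₂ = 1.5 × 240 = 360 kmol/h; O₂ fed = 360 × 1.388 = 499.7 kmol/h.
N₂ fed = 499.7 × 79/21 = 1880 kmol/h.
Fuel reacted = 0.894 × 240 → ξ = 214.6 kmol/h.
Outlet (n = n₀ + ν ξ):
  CH₃OH: 240 − 1(214.6) = 25.44
  O₂: 499.7 − 1.5(214.6) = 177.8
  N₂: 1880 (inert)
  CO₂: 0 + 1(214.6) = 214.6
  H₂O: 0 + 2(214.6) = 429.1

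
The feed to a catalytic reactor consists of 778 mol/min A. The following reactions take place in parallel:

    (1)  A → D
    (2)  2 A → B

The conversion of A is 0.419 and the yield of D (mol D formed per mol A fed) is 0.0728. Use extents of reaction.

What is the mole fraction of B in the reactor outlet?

0.209

Yield of D: 1ξ₁ / 778 = 0.0728 → ξ₁ = 56.64 mol/min.
Conversion of A: 1ξ₁ + 2ξ₂ = 0.419 × 778 = 326 → ξ₂ = 134.7 mol/min.
Outlet amounts (n = n₀ + Σ ν·ξ):
  A: 778 − 1(56.64) − 2(134.7) = 452
  D: 0 + 1(56.64) = 56.64
  B: 0 + 1(134.7) = 134.7
Total out = 643.3 mol/min; y_B = 134.7 / 643.3 = 0.2093.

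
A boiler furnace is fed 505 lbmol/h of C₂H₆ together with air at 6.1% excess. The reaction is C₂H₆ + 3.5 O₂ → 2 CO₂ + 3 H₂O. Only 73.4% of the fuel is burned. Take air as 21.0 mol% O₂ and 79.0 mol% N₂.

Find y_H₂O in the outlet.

Stoichiometric O₂ = 3.5 × 505 = 1768 lbmol/h; O₂ fed = 1768 × 1.061 = 1875 lbmol/h.
N₂ fed = 1875 × 79/21 = 7055 lbmol/h.
Fuel reacted = 0.734 × 505 → ξ = 370.7 lbmol/h.
Outlet (n = n₀ + ν ξ):
  C₂H₆: 505 − 1(370.7) = 134.3
  O₂: 1875 − 3.5(370.7) = 578
  N₂: 7055 (inert)
  CO₂: 0 + 2(370.7) = 741.3
  H₂O: 0 + 3(370.7) = 1112
Total out = 9620 lbmol/h; y_H₂O = 1112 / 9620 = 0.1156.

0.116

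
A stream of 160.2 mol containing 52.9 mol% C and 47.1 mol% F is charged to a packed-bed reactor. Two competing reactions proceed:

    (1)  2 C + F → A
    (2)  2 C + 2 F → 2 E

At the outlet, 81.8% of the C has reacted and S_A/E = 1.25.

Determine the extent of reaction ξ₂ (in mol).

Conversion of C: C consumed = 0.818 × 84.75 = 69.32 mol = 2ξ₁ + 2ξ₂.
Selectivity: 1ξ₁ / (2ξ₂) = 1.25 → ξ₁ = 2.5 ξ₂.
Substitute: (2·2.5 + 2) ξ₂ = 69.32 → ξ₂ = 9.903 mol, ξ₁ = 24.76 mol.
Outlet amounts (n = n₀ + Σ ν·ξ):
  C: 84.75 − 2(24.76) − 2(9.903) = 15.42
  F: 75.45 − 1(24.76) − 2(9.903) = 30.89
  A: 0 + 1(24.76) = 24.76
  E: 0 + 2(9.903) = 19.81

ξ₂ = 9.9 mol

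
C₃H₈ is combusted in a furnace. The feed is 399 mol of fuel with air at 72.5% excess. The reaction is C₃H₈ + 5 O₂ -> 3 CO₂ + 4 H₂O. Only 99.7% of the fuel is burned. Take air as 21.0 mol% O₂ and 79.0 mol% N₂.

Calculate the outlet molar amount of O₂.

1450 mol

Stoichiometric O₂ = 5 × 399 = 1995 mol; O₂ fed = 1995 × 1.725 = 3441 mol.
N₂ fed = 3441 × 79/21 = 12950 mol.
Fuel reacted = 0.997 × 399 → ξ = 397.8 mol.
Outlet (n = n₀ + ν ξ):
  C₃H₈: 399 − 1(397.8) = 1.197
  O₂: 3441 − 5(397.8) = 1452
  N₂: 12950 (inert)
  CO₂: 0 + 3(397.8) = 1193
  H₂O: 0 + 4(397.8) = 1591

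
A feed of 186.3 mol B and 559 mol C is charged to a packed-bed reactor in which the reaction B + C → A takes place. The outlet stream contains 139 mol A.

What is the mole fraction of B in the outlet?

0.078

For A: n = n₀ + 1ξ → 139 = 0 + 1ξ, giving ξ = 139 mol.
Outlet amounts (n = n₀ + ν ξ):
  B: 186.3 − 1(139) = 47.3
  C: 559 − 1(139) = 420
  A: 0 + 1(139) = 139
Total out = 606.3 mol; y_B = 47.3 / 606.3 = 0.07801.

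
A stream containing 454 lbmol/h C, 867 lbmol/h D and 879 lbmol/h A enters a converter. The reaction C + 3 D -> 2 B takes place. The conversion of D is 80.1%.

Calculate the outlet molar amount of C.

D reacted = 0.801 × 867 = 694.5 lbmol/h; ν_D = −3, so ξ = 694.5/3 = 231.5 lbmol/h.
Outlet amounts (n = n₀ + ν ξ):
  C: 454 − 1(231.5) = 222.5
  D: 867 − 3(231.5) = 172.5
  B: 0 + 2(231.5) = 463
  A: 879 (inert)

223 lbmol/h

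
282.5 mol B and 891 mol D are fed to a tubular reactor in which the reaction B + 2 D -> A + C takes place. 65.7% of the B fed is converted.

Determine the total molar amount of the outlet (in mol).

B reacted = 0.657 × 282.5 = 185.6 mol; ν_B = −1, so ξ = 185.6/1 = 185.6 mol.
Outlet amounts (n = n₀ + ν ξ):
  B: 282.5 − 1(185.6) = 96.9
  D: 891 − 2(185.6) = 519.8
  A: 0 + 1(185.6) = 185.6
  C: 0 + 1(185.6) = 185.6
Total out = 96.9 + 519.8 + 185.6 + 185.6 = 987.9 mol.

988 mol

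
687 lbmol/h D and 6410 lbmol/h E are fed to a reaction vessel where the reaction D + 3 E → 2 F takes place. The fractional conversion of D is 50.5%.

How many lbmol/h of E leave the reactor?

5370 lbmol/h

D reacted = 0.505 × 687 = 346.9 lbmol/h; ν_D = −1, so ξ = 346.9/1 = 346.9 lbmol/h.
Outlet amounts (n = n₀ + ν ξ):
  D: 687 − 1(346.9) = 340.1
  E: 6410 − 3(346.9) = 5369
  F: 0 + 2(346.9) = 693.9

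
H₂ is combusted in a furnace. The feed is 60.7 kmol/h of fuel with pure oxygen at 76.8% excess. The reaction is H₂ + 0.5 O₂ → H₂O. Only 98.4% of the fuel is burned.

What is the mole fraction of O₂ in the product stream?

0.282

Stoichiometric O₂ = 0.5 × 60.7 = 30.35 kmol/h; O₂ fed = 30.35 × 1.768 = 53.66 kmol/h.
Fuel reacted = 0.984 × 60.7 → ξ = 59.73 kmol/h.
Outlet (n = n₀ + ν ξ):
  H₂: 60.7 − 1(59.73) = 0.9712
  O₂: 53.66 − 0.5(59.73) = 23.79
  H₂O: 0 + 1(59.73) = 59.73
Total out = 84.49 kmol/h; y_O₂ = 23.79 / 84.49 = 0.2816.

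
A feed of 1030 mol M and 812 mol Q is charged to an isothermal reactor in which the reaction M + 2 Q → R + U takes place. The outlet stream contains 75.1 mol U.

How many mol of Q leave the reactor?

For U: n = n₀ + 1ξ → 75.1 = 0 + 1ξ, giving ξ = 75.1 mol.
Outlet amounts (n = n₀ + ν ξ):
  M: 1030 − 1(75.1) = 954.9
  Q: 812 − 2(75.1) = 661.8
  R: 0 + 1(75.1) = 75.1
  U: 0 + 1(75.1) = 75.1

662 mol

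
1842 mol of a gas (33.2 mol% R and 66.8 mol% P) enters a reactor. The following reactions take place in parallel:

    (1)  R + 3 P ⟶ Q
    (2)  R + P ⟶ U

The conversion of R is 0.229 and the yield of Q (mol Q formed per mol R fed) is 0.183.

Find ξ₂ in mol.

ξ₂ = 28.1 mol

Yield of Q: 1ξ₁ / 611.5 = 0.183 → ξ₁ = 111.9 mol.
Conversion of R: 1ξ₁ + 1ξ₂ = 0.229 × 611.5 = 140 → ξ₂ = 28.13 mol.
Outlet amounts (n = n₀ + Σ ν·ξ):
  R: 611.5 − 1(111.9) − 1(28.13) = 471.5
  P: 1230 − 3(111.9) − 1(28.13) = 866.6
  Q: 0 + 1(111.9) = 111.9
  U: 0 + 1(28.13) = 28.13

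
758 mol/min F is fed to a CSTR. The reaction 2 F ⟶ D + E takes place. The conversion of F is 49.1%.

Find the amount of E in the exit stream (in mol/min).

F reacted = 0.491 × 758 = 372.2 mol/min; ν_F = −2, so ξ = 372.2/2 = 186.1 mol/min.
Outlet amounts (n = n₀ + ν ξ):
  F: 758 − 2(186.1) = 385.8
  D: 0 + 1(186.1) = 186.1
  E: 0 + 1(186.1) = 186.1

186 mol/min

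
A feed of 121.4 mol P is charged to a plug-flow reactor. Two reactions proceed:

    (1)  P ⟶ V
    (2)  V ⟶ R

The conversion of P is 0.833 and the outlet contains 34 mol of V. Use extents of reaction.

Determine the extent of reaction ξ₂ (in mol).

Conversion of P: P consumed = 1ξ₁ = 0.833 × 121.4 → ξ₁ = 101.1 mol.
V balance: n_V = 0 + 1ξ₁ − 1ξ₂ = 34 → ξ₂ = (1·101.1 − 34)/1 = 67.13 mol.
Outlet amounts (n = n₀ + Σ ν·ξ):
  P: 121.4 − 1(101.1) = 20.27
  V: 0 + 1(101.1) − 1(67.13) = 34
  R: 0 + 1(67.13) = 67.13

ξ₂ = 67.1 mol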